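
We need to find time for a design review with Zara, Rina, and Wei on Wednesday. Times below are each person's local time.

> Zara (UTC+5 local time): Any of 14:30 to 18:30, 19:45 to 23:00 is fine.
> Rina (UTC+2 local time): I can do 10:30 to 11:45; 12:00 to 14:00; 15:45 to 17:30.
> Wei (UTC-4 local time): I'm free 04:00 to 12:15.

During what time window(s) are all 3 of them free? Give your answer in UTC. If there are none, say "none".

Zara in UTC: 09:30-13:30, 14:45-18:00 (subtract 5h to convert from UTC+5).
Rina in UTC: 08:30-09:45, 10:00-12:00, 13:45-15:30 (subtract 2h to convert from UTC+2).
Wei in UTC: 08:00-16:15 (add 4h to convert from UTC-4).
Zara ∩ Rina: 09:30-09:45, 10:00-12:00, 14:45-15:30.
Zara ∩ Rina ∩ Wei: 09:30-09:45, 10:00-12:00, 14:45-15:30.
Those are the intersection windows.

09:30-09:45, 10:00-12:00, 14:45-15:30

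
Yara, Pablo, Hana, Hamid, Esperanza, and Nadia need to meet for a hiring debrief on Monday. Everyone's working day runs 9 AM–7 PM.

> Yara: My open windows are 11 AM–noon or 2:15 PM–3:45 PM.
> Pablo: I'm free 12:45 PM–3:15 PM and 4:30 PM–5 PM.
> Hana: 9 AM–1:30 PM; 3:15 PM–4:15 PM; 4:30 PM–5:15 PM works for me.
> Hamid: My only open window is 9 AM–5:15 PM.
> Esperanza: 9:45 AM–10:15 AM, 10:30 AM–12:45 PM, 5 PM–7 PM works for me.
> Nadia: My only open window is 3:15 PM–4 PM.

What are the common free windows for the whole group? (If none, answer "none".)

Yara ∩ Pablo: 14:15-15:15.
Yara ∩ Pablo ∩ Hana: ∅.
Yara ∩ Pablo ∩ Hana ∩ Hamid: ∅.
Yara ∩ Pablo ∩ Hana ∩ Hamid ∩ Esperanza: ∅.
Yara ∩ Pablo ∩ Hana ∩ Hamid ∩ Esperanza ∩ Nadia: ∅.
There is no time when everyone is free.

none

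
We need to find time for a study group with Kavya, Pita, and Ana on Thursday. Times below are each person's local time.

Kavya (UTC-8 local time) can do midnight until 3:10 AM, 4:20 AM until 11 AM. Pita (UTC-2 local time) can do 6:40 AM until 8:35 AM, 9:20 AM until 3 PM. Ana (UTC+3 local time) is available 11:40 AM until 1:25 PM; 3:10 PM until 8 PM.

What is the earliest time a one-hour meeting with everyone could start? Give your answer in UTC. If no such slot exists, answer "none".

Kavya in UTC: 08:00-11:10, 12:20-19:00 (add 8h to convert from UTC-8).
Pita in UTC: 08:40-10:35, 11:20-17:00 (add 2h to convert from UTC-2).
Ana in UTC: 08:40-10:25, 12:10-17:00 (subtract 3h to convert from UTC+3).
Kavya ∩ Pita: 08:40-10:35, 12:20-17:00.
Kavya ∩ Pita ∩ Ana: 08:40-10:25, 12:20-17:00.
So the common availability across everyone is 08:40-10:25, 12:20-17:00.
The first common window of at least 60 minutes is 08:40-10:25, so the earliest start is 08:40.

08:40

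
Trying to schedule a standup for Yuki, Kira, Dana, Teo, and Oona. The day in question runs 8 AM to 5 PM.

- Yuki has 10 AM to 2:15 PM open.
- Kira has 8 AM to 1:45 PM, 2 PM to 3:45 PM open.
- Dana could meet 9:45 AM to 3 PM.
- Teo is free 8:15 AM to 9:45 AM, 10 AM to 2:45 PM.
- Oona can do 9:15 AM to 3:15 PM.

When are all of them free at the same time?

10:00-13:45, 14:00-14:15

Yuki ∩ Kira: 10:00-13:45, 14:00-14:15.
Yuki ∩ Kira ∩ Dana: 10:00-13:45, 14:00-14:15.
Yuki ∩ Kira ∩ Dana ∩ Teo: 10:00-13:45, 14:00-14:15.
Yuki ∩ Kira ∩ Dana ∩ Teo ∩ Oona: 10:00-13:45, 14:00-14:15.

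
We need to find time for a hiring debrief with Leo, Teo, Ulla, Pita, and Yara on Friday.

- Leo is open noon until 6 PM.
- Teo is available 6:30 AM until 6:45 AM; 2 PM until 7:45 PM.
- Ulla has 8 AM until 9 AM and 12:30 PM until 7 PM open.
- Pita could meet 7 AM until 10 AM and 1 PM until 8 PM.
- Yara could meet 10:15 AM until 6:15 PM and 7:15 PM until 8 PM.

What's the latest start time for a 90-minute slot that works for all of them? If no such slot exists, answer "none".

16:30

Leo ∩ Teo: 14:00-18:00.
Leo ∩ Teo ∩ Ulla: 14:00-18:00.
Leo ∩ Teo ∩ Ulla ∩ Pita: 14:00-18:00.
Leo ∩ Teo ∩ Ulla ∩ Pita ∩ Yara: 14:00-18:00.
The last common window of at least 90 minutes is 14:00-18:00; a 90-minute meeting can start as late as 16:30 and still end by 18:00.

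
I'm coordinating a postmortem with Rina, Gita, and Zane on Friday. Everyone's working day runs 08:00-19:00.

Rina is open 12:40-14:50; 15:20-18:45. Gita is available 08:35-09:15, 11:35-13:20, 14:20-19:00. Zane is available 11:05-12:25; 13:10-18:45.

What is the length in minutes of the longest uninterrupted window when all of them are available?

Rina ∩ Gita: 12:40-13:20, 14:20-14:50, 15:20-18:45.
Rina ∩ Gita ∩ Zane: 13:10-13:20, 14:20-14:50, 15:20-18:45.
The longest is 15:20-18:45 at 205 minutes.

205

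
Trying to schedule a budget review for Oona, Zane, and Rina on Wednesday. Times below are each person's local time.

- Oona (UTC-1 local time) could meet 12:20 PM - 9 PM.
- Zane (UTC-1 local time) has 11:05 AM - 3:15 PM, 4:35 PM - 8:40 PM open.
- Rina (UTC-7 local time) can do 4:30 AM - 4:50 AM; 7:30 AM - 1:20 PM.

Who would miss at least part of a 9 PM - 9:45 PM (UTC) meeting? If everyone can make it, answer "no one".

Rina, Zane

Oona in UTC: 13:20-22:00 (add 1h to convert from UTC-1).
Zane in UTC: 12:05-16:15, 17:35-21:40 (add 1h to convert from UTC-1).
Rina in UTC: 11:30-11:50, 14:30-20:20 (add 7h to convert from UTC-7).
Oona: free for 21:00-21:45. Zane: not fully free for 21:00-21:45. Rina: not fully free for 21:00-21:45.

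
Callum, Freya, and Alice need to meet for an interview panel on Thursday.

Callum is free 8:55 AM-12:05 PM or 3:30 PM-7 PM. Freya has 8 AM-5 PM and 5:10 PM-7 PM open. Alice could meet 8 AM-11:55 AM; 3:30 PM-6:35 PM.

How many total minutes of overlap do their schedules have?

355

Callum ∩ Freya: 08:55-12:05, 15:30-17:00, 17:10-19:00.
Callum ∩ Freya ∩ Alice: 08:55-11:55, 15:30-17:00, 17:10-18:35.
So the common availability across everyone is 08:55-11:55, 15:30-17:00, 17:10-18:35.
Summing the common windows: 180 + 90 + 85 = 355 minutes.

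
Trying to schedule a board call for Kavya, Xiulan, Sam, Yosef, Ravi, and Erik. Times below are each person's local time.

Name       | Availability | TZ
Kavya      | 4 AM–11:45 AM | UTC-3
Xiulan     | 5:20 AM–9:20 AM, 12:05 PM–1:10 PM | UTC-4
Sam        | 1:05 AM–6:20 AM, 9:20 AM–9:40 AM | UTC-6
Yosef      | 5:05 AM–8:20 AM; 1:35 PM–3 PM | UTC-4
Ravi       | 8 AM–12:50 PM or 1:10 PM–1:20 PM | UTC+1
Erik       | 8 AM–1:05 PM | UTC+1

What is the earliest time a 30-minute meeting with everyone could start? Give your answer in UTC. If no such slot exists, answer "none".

09:20

Kavya in UTC: 07:00-14:45 (add 3h to convert from UTC-3).
Xiulan in UTC: 09:20-13:20, 16:05-17:10 (add 4h to convert from UTC-4).
Sam in UTC: 07:05-12:20, 15:20-15:40 (add 6h to convert from UTC-6).
Yosef in UTC: 09:05-12:20, 17:35-19:00 (add 4h to convert from UTC-4).
Ravi in UTC: 07:00-11:50, 12:10-12:20 (subtract 1h to convert from UTC+1).
Erik in UTC: 07:00-12:05 (subtract 1h to convert from UTC+1).
Kavya ∩ Xiulan: 09:20-13:20.
Kavya ∩ Xiulan ∩ Sam: 09:20-12:20.
Kavya ∩ Xiulan ∩ Sam ∩ Yosef: 09:20-12:20.
Kavya ∩ Xiulan ∩ Sam ∩ Yosef ∩ Ravi: 09:20-11:50, 12:10-12:20.
Kavya ∩ Xiulan ∩ Sam ∩ Yosef ∩ Ravi ∩ Erik: 09:20-11:50.
The first common window of at least 30 minutes is 09:20-11:50, so the earliest start is 09:20.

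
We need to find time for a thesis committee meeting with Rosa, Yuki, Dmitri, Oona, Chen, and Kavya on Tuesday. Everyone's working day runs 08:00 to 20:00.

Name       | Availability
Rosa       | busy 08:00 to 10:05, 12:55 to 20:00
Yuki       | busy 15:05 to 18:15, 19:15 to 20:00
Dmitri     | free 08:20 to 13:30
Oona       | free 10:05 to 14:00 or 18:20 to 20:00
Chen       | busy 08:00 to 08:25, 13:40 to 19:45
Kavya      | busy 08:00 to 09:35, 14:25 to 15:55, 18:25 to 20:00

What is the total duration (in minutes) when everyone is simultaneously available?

Rosa free: 10:05-12:55 (invert busy blocks within the working day).
Yuki free: 08:00-15:05, 18:15-19:15 (invert busy blocks within the working day).
Dmitri free: 08:20-13:30.
Oona free: 10:05-14:00, 18:20-20:00.
Chen free: 08:25-13:40, 19:45-20:00 (invert busy blocks within the working day).
Kavya free: 09:35-14:25, 15:55-18:25 (invert busy blocks within the working day).
Rosa ∩ Yuki: 10:05-12:55.
Rosa ∩ Yuki ∩ Dmitri: 10:05-12:55.
Rosa ∩ Yuki ∩ Dmitri ∩ Oona: 10:05-12:55.
Rosa ∩ Yuki ∩ Dmitri ∩ Oona ∩ Chen: 10:05-12:55.
Rosa ∩ Yuki ∩ Dmitri ∩ Oona ∩ Chen ∩ Kavya: 10:05-12:55.
That's a single block of 170 minutes.

170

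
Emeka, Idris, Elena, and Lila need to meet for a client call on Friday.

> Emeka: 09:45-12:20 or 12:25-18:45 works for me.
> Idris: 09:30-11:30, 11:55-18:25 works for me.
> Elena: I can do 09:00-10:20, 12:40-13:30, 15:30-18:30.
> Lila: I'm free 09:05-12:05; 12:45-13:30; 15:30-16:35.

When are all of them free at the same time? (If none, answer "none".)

Emeka ∩ Idris: 09:45-11:30, 11:55-12:20, 12:25-18:25.
Emeka ∩ Idris ∩ Elena: 09:45-10:20, 12:40-13:30, 15:30-18:25.
Emeka ∩ Idris ∩ Elena ∩ Lila: 09:45-10:20, 12:45-13:30, 15:30-16:35.
Those are the intersection windows.

09:45-10:20, 12:45-13:30, 15:30-16:35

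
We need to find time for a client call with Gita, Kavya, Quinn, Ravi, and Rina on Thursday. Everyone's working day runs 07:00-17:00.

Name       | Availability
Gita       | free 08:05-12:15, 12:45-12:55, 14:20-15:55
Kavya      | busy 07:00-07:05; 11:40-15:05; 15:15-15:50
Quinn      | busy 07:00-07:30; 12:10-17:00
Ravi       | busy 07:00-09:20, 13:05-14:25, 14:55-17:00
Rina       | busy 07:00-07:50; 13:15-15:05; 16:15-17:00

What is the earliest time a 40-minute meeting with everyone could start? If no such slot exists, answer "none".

09:20

Gita free: 08:05-12:15, 12:45-12:55, 14:20-15:55.
Kavya free: 07:05-11:40, 15:05-15:15, 15:50-17:00 (invert busy blocks within the working day).
Quinn free: 07:30-12:10 (invert busy blocks within the working day).
Ravi free: 09:20-13:05, 14:25-14:55 (invert busy blocks within the working day).
Rina free: 07:50-13:15, 15:05-16:15 (invert busy blocks within the working day).
Gita ∩ Kavya: 08:05-11:40, 15:05-15:15, 15:50-15:55.
Gita ∩ Kavya ∩ Quinn: 08:05-11:40.
Gita ∩ Kavya ∩ Quinn ∩ Ravi: 09:20-11:40.
Gita ∩ Kavya ∩ Quinn ∩ Ravi ∩ Rina: 09:20-11:40.
The first common window of at least 40 minutes is 09:20-11:40, so the earliest start is 09:20.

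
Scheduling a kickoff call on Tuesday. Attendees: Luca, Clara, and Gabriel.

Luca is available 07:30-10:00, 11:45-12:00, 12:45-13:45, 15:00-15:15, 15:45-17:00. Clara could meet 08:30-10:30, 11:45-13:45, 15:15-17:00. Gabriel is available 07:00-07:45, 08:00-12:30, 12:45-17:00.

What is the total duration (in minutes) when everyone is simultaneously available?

240

Luca ∩ Clara: 08:30-10:00, 11:45-12:00, 12:45-13:45, 15:45-17:00.
Luca ∩ Clara ∩ Gabriel: 08:30-10:00, 11:45-12:00, 12:45-13:45, 15:45-17:00.
Summing the common windows: 90 + 15 + 60 + 75 = 240 minutes.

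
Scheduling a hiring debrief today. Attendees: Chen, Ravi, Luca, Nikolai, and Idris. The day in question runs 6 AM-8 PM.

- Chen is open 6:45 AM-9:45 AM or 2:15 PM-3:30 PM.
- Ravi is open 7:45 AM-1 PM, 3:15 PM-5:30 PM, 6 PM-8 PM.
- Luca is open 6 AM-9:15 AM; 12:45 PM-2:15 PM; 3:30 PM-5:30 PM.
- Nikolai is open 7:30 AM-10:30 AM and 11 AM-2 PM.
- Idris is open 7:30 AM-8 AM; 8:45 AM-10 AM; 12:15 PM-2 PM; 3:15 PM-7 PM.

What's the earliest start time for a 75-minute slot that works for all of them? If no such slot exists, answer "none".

none

Chen ∩ Ravi: 07:45-09:45, 15:15-15:30.
Chen ∩ Ravi ∩ Luca: 07:45-09:15.
Chen ∩ Ravi ∩ Luca ∩ Nikolai: 07:45-09:15.
Chen ∩ Ravi ∩ Luca ∩ Nikolai ∩ Idris: 07:45-08:00, 08:45-09:15.
Those are the intersection windows.
No common window is at least 75 minutes long.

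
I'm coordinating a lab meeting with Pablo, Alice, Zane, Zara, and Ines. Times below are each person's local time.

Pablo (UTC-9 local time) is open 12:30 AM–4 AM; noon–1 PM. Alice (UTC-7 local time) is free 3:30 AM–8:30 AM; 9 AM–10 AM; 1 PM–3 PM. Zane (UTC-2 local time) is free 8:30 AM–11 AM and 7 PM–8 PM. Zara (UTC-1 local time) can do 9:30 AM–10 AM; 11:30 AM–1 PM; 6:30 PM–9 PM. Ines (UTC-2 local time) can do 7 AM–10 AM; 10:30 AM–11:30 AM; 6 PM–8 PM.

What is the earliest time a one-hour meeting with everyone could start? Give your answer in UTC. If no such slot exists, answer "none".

Pablo in UTC: 09:30-13:00, 21:00-22:00 (add 9h to convert from UTC-9).
Alice in UTC: 10:30-15:30, 16:00-17:00, 20:00-22:00 (add 7h to convert from UTC-7).
Zane in UTC: 10:30-13:00, 21:00-22:00 (add 2h to convert from UTC-2).
Zara in UTC: 10:30-11:00, 12:30-14:00, 19:30-22:00 (add 1h to convert from UTC-1).
Ines in UTC: 09:00-12:00, 12:30-13:30, 20:00-22:00 (add 2h to convert from UTC-2).
Pablo ∩ Alice: 10:30-13:00, 21:00-22:00.
Pablo ∩ Alice ∩ Zane: 10:30-13:00, 21:00-22:00.
Pablo ∩ Alice ∩ Zane ∩ Zara: 10:30-11:00, 12:30-13:00, 21:00-22:00.
Pablo ∩ Alice ∩ Zane ∩ Zara ∩ Ines: 10:30-11:00, 12:30-13:00, 21:00-22:00.
Those are the intersection windows.
The first common window of at least 60 minutes is 21:00-22:00, so the earliest start is 21:00.

21:00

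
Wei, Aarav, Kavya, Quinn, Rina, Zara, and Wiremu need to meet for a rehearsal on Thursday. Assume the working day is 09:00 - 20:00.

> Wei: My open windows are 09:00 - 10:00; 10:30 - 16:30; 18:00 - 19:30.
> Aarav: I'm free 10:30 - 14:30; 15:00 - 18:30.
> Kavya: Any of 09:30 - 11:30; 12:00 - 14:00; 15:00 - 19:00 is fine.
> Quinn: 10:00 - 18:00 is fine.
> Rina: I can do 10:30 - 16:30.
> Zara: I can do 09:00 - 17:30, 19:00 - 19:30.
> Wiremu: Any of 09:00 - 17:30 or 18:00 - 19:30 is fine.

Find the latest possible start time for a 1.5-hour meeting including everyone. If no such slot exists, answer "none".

Wei ∩ Aarav: 10:30-14:30, 15:00-16:30, 18:00-18:30.
Wei ∩ Aarav ∩ Kavya: 10:30-11:30, 12:00-14:00, 15:00-16:30, 18:00-18:30.
Wei ∩ Aarav ∩ Kavya ∩ Quinn: 10:30-11:30, 12:00-14:00, 15:00-16:30.
Wei ∩ Aarav ∩ Kavya ∩ Quinn ∩ Rina: 10:30-11:30, 12:00-14:00, 15:00-16:30.
Wei ∩ Aarav ∩ Kavya ∩ Quinn ∩ Rina ∩ Zara: 10:30-11:30, 12:00-14:00, 15:00-16:30.
Wei ∩ Aarav ∩ Kavya ∩ Quinn ∩ Rina ∩ Zara ∩ Wiremu: 10:30-11:30, 12:00-14:00, 15:00-16:30.
So the common availability across everyone is 10:30-11:30, 12:00-14:00, 15:00-16:30.
The last common window of at least 90 minutes is 15:00-16:30; a 90-minute meeting can start as late as 15:00 and still end by 16:30.

15:00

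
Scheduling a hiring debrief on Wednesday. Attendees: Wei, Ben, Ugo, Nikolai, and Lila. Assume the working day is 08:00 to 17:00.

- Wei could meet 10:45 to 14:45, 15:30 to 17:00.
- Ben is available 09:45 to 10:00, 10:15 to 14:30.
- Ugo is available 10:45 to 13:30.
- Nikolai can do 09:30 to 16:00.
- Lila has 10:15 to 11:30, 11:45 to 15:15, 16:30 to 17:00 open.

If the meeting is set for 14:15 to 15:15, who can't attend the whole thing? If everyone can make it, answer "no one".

Ben, Ugo, Wei

Wei: not fully free for 14:15-15:15. Ben: not fully free for 14:15-15:15. Ugo: not fully free for 14:15-15:15. Nikolai: free for 14:15-15:15. Lila: free for 14:15-15:15.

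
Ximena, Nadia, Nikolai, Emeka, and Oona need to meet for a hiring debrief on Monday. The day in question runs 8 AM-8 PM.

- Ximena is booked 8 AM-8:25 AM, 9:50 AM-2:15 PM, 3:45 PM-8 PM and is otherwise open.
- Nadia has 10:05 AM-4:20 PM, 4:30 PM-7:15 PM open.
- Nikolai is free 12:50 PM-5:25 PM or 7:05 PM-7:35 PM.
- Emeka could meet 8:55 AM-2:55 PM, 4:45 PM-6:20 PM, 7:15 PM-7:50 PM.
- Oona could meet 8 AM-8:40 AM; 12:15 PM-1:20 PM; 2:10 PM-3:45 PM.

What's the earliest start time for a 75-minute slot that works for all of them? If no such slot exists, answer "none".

Ximena free: 08:25-09:50, 14:15-15:45 (invert busy blocks within the working day).
Nadia free: 10:05-16:20, 16:30-19:15.
Nikolai free: 12:50-17:25, 19:05-19:35.
Emeka free: 08:55-14:55, 16:45-18:20, 19:15-19:50.
Oona free: 08:00-08:40, 12:15-13:20, 14:10-15:45.
Ximena ∩ Nadia: 14:15-15:45.
Ximena ∩ Nadia ∩ Nikolai: 14:15-15:45.
Ximena ∩ Nadia ∩ Nikolai ∩ Emeka: 14:15-14:55.
Ximena ∩ Nadia ∩ Nikolai ∩ Emeka ∩ Oona: 14:15-14:55.
No common window is at least 75 minutes long.

none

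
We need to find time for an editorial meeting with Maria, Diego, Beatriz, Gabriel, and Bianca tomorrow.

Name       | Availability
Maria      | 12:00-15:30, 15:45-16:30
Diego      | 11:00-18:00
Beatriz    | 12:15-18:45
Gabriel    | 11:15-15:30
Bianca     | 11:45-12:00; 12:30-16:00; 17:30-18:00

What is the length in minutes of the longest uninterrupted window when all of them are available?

180

Maria ∩ Diego: 12:00-15:30, 15:45-16:30.
Maria ∩ Diego ∩ Beatriz: 12:15-15:30, 15:45-16:30.
Maria ∩ Diego ∩ Beatriz ∩ Gabriel: 12:15-15:30.
Maria ∩ Diego ∩ Beatriz ∩ Gabriel ∩ Bianca: 12:30-15:30.
So the common availability across everyone is 12:30-15:30.
The longest is 12:30-15:30 at 180 minutes.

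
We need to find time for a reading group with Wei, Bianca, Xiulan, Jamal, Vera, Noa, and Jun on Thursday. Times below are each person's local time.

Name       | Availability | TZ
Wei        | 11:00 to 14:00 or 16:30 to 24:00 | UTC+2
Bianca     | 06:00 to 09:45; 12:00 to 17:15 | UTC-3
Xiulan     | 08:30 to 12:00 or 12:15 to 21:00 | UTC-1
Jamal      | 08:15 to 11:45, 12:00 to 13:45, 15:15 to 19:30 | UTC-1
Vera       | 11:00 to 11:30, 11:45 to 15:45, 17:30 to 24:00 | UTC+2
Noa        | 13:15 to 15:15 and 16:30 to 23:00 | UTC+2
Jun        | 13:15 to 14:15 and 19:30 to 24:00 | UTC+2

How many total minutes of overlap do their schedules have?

Wei in UTC: 09:00-12:00, 14:30-22:00 (subtract 2h to convert from UTC+2).
Bianca in UTC: 09:00-12:45, 15:00-20:15 (add 3h to convert from UTC-3).
Xiulan in UTC: 09:30-13:00, 13:15-22:00 (add 1h to convert from UTC-1).
Jamal in UTC: 09:15-12:45, 13:00-14:45, 16:15-20:30 (add 1h to convert from UTC-1).
Vera in UTC: 09:00-09:30, 09:45-13:45, 15:30-22:00 (subtract 2h to convert from UTC+2).
Noa in UTC: 11:15-13:15, 14:30-21:00 (subtract 2h to convert from UTC+2).
Jun in UTC: 11:15-12:15, 17:30-22:00 (subtract 2h to convert from UTC+2).
Wei ∩ Bianca: 09:00-12:00, 15:00-20:15.
Wei ∩ Bianca ∩ Xiulan: 09:30-12:00, 15:00-20:15.
Wei ∩ Bianca ∩ Xiulan ∩ Jamal: 09:30-12:00, 16:15-20:15.
Wei ∩ Bianca ∩ Xiulan ∩ Jamal ∩ Vera: 09:45-12:00, 16:15-20:15.
Wei ∩ Bianca ∩ Xiulan ∩ Jamal ∩ Vera ∩ Noa: 11:15-12:00, 16:15-20:15.
Wei ∩ Bianca ∩ Xiulan ∩ Jamal ∩ Vera ∩ Noa ∩ Jun: 11:15-12:00, 17:30-20:15.
So the common availability across everyone is 11:15-12:00, 17:30-20:15.
Summing the common windows: 45 + 165 = 210 minutes.

210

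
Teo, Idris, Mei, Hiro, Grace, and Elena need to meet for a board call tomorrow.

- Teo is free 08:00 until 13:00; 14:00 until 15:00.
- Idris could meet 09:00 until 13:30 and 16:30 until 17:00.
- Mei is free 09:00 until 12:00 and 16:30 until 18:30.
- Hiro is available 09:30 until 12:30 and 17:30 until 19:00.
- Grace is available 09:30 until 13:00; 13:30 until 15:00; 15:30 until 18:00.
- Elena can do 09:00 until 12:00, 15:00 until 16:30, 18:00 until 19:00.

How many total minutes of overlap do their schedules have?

150

Teo ∩ Idris: 09:00-13:00.
Teo ∩ Idris ∩ Mei: 09:00-12:00.
Teo ∩ Idris ∩ Mei ∩ Hiro: 09:30-12:00.
Teo ∩ Idris ∩ Mei ∩ Hiro ∩ Grace: 09:30-12:00.
Teo ∩ Idris ∩ Mei ∩ Hiro ∩ Grace ∩ Elena: 09:30-12:00.
That's a single block of 150 minutes.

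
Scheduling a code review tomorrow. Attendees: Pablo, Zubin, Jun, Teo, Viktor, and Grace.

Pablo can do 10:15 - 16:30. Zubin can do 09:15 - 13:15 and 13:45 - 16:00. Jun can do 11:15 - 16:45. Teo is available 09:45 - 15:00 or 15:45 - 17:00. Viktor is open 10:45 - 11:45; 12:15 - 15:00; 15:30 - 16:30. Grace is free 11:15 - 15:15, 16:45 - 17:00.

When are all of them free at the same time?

11:15-11:45, 12:15-13:15, 13:45-15:00

Pablo ∩ Zubin: 10:15-13:15, 13:45-16:00.
Pablo ∩ Zubin ∩ Jun: 11:15-13:15, 13:45-16:00.
Pablo ∩ Zubin ∩ Jun ∩ Teo: 11:15-13:15, 13:45-15:00, 15:45-16:00.
Pablo ∩ Zubin ∩ Jun ∩ Teo ∩ Viktor: 11:15-11:45, 12:15-13:15, 13:45-15:00, 15:45-16:00.
Pablo ∩ Zubin ∩ Jun ∩ Teo ∩ Viktor ∩ Grace: 11:15-11:45, 12:15-13:15, 13:45-15:00.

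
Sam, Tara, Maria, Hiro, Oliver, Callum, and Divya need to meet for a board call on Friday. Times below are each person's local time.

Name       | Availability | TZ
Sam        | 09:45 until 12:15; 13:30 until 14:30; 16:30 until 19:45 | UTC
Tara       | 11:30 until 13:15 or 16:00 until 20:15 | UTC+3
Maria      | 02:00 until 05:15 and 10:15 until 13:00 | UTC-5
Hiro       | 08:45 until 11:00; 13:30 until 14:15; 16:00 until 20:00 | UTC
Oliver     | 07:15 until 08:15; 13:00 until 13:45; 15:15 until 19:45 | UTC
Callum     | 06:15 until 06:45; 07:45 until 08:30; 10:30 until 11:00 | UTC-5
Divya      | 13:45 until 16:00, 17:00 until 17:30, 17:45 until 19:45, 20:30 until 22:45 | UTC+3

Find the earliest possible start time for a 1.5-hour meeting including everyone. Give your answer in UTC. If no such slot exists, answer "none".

none

Sam in UTC: 09:45-12:15, 13:30-14:30, 16:30-19:45.
Tara in UTC: 08:30-10:15, 13:00-17:15 (subtract 3h to convert from UTC+3).
Maria in UTC: 07:00-10:15, 15:15-18:00 (add 5h to convert from UTC-5).
Hiro in UTC: 08:45-11:00, 13:30-14:15, 16:00-20:00.
Oliver in UTC: 07:15-08:15, 13:00-13:45, 15:15-19:45.
Callum in UTC: 11:15-11:45, 12:45-13:30, 15:30-16:00 (add 5h to convert from UTC-5).
Divya in UTC: 10:45-13:00, 14:00-14:30, 14:45-16:45, 17:30-19:45 (subtract 3h to convert from UTC+3).
Sam ∩ Tara: 09:45-10:15, 13:30-14:30, 16:30-17:15.
Sam ∩ Tara ∩ Maria: 09:45-10:15, 16:30-17:15.
Sam ∩ Tara ∩ Maria ∩ Hiro: 09:45-10:15, 16:30-17:15.
Sam ∩ Tara ∩ Maria ∩ Hiro ∩ Oliver: 16:30-17:15.
Sam ∩ Tara ∩ Maria ∩ Hiro ∩ Oliver ∩ Callum: ∅.
Sam ∩ Tara ∩ Maria ∩ Hiro ∩ Oliver ∩ Callum ∩ Divya: ∅.
There is no time when everyone is free.
No common window is at least 90 minutes long.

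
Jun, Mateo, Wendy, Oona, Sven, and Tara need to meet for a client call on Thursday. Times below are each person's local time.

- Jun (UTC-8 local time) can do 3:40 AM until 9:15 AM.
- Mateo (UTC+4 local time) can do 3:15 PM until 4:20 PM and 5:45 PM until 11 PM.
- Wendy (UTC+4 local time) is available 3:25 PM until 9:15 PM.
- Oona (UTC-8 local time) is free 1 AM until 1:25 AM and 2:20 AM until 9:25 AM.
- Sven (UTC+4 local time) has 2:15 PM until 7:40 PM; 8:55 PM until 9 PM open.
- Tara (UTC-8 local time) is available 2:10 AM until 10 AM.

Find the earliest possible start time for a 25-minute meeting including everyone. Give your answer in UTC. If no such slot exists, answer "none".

11:40

Jun in UTC: 11:40-17:15 (add 8h to convert from UTC-8).
Mateo in UTC: 11:15-12:20, 13:45-19:00 (subtract 4h to convert from UTC+4).
Wendy in UTC: 11:25-17:15 (subtract 4h to convert from UTC+4).
Oona in UTC: 09:00-09:25, 10:20-17:25 (add 8h to convert from UTC-8).
Sven in UTC: 10:15-15:40, 16:55-17:00 (subtract 4h to convert from UTC+4).
Tara in UTC: 10:10-18:00 (add 8h to convert from UTC-8).
Jun ∩ Mateo: 11:40-12:20, 13:45-17:15.
Jun ∩ Mateo ∩ Wendy: 11:40-12:20, 13:45-17:15.
Jun ∩ Mateo ∩ Wendy ∩ Oona: 11:40-12:20, 13:45-17:15.
Jun ∩ Mateo ∩ Wendy ∩ Oona ∩ Sven: 11:40-12:20, 13:45-15:40, 16:55-17:00.
Jun ∩ Mateo ∩ Wendy ∩ Oona ∩ Sven ∩ Tara: 11:40-12:20, 13:45-15:40, 16:55-17:00.
The first common window of at least 25 minutes is 11:40-12:20, so the earliest start is 11:40.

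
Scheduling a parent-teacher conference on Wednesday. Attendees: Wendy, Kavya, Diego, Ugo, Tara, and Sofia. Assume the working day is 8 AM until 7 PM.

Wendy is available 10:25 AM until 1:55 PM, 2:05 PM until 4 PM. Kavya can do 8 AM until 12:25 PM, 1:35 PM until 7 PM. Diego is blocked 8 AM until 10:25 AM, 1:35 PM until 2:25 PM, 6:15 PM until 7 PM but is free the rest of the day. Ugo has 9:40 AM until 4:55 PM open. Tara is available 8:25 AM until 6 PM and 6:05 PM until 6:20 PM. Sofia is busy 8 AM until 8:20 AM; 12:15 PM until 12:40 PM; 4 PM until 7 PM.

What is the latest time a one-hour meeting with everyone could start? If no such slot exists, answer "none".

15:00

Wendy free: 10:25-13:55, 14:05-16:00.
Kavya free: 08:00-12:25, 13:35-19:00.
Diego free: 10:25-13:35, 14:25-18:15 (invert busy blocks within the working day).
Ugo free: 09:40-16:55.
Tara free: 08:25-18:00, 18:05-18:20.
Sofia free: 08:20-12:15, 12:40-16:00 (invert busy blocks within the working day).
Wendy ∩ Kavya: 10:25-12:25, 13:35-13:55, 14:05-16:00.
Wendy ∩ Kavya ∩ Diego: 10:25-12:25, 14:25-16:00.
Wendy ∩ Kavya ∩ Diego ∩ Ugo: 10:25-12:25, 14:25-16:00.
Wendy ∩ Kavya ∩ Diego ∩ Ugo ∩ Tara: 10:25-12:25, 14:25-16:00.
Wendy ∩ Kavya ∩ Diego ∩ Ugo ∩ Tara ∩ Sofia: 10:25-12:15, 14:25-16:00.
So the common availability across everyone is 10:25-12:15, 14:25-16:00.
The last common window of at least 60 minutes is 14:25-16:00; a 60-minute meeting can start as late as 15:00 and still end by 16:00.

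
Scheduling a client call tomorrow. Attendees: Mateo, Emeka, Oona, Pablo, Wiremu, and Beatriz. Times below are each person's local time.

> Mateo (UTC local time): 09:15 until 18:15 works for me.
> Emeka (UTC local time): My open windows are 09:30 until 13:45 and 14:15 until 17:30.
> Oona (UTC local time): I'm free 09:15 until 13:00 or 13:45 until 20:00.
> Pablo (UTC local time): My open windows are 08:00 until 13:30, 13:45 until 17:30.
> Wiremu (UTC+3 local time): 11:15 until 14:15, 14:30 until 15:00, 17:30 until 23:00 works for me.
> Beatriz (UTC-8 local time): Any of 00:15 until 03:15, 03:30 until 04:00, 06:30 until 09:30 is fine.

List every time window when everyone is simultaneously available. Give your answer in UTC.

Mateo in UTC: 09:15-18:15.
Emeka in UTC: 09:30-13:45, 14:15-17:30.
Oona in UTC: 09:15-13:00, 13:45-20:00.
Pablo in UTC: 08:00-13:30, 13:45-17:30.
Wiremu in UTC: 08:15-11:15, 11:30-12:00, 14:30-20:00 (subtract 3h to convert from UTC+3).
Beatriz in UTC: 08:15-11:15, 11:30-12:00, 14:30-17:30 (add 8h to convert from UTC-8).
Mateo ∩ Emeka: 09:30-13:45, 14:15-17:30.
Mateo ∩ Emeka ∩ Oona: 09:30-13:00, 14:15-17:30.
Mateo ∩ Emeka ∩ Oona ∩ Pablo: 09:30-13:00, 14:15-17:30.
Mateo ∩ Emeka ∩ Oona ∩ Pablo ∩ Wiremu: 09:30-11:15, 11:30-12:00, 14:30-17:30.
Mateo ∩ Emeka ∩ Oona ∩ Pablo ∩ Wiremu ∩ Beatriz: 09:30-11:15, 11:30-12:00, 14:30-17:30.
So the common availability across everyone is 09:30-11:15, 11:30-12:00, 14:30-17:30.

09:30-11:15, 11:30-12:00, 14:30-17:30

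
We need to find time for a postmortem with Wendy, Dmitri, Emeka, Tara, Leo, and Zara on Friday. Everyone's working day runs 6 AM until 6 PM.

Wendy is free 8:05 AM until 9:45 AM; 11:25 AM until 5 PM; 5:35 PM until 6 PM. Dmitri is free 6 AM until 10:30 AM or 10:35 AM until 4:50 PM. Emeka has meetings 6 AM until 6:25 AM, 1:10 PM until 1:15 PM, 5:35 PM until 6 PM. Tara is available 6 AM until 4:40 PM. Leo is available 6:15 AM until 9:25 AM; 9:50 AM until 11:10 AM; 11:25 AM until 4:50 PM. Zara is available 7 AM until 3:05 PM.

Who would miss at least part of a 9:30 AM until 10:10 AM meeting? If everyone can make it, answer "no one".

Wendy free: 08:05-09:45, 11:25-17:00, 17:35-18:00.
Dmitri free: 06:00-10:30, 10:35-16:50.
Emeka free: 06:25-13:10, 13:15-17:35 (invert busy blocks within the working day).
Tara free: 06:00-16:40.
Leo free: 06:15-09:25, 09:50-11:10, 11:25-16:50.
Zara free: 07:00-15:05.
Wendy: not fully free for 09:30-10:10. Dmitri: free for 09:30-10:10. Emeka: free for 09:30-10:10. Tara: free for 09:30-10:10. Leo: not fully free for 09:30-10:10. Zara: free for 09:30-10:10.

Leo, Wendy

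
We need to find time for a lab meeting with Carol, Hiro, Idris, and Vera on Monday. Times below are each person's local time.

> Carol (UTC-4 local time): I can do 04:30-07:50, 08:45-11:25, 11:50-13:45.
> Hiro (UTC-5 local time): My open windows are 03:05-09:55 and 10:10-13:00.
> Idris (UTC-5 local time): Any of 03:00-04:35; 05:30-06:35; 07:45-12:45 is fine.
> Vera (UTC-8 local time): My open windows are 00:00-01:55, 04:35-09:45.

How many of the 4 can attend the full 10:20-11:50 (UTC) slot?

2

Carol in UTC: 08:30-11:50, 12:45-15:25, 15:50-17:45 (add 4h to convert from UTC-4).
Hiro in UTC: 08:05-14:55, 15:10-18:00 (add 5h to convert from UTC-5).
Idris in UTC: 08:00-09:35, 10:30-11:35, 12:45-17:45 (add 5h to convert from UTC-5).
Vera in UTC: 08:00-09:55, 12:35-17:45 (add 8h to convert from UTC-8).
Carol and Hiro can make the full 10:20-11:50 slot — that's 2.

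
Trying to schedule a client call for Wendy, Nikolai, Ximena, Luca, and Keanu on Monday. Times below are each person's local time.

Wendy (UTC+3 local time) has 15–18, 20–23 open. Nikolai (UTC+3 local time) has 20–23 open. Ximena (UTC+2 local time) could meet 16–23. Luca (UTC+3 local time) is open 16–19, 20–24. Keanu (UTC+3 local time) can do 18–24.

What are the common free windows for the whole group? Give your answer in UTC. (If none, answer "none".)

Wendy in UTC: 12:00-15:00, 17:00-20:00 (subtract 3h to convert from UTC+3).
Nikolai in UTC: 17:00-20:00 (subtract 3h to convert from UTC+3).
Ximena in UTC: 14:00-21:00 (subtract 2h to convert from UTC+2).
Luca in UTC: 13:00-16:00, 17:00-21:00 (subtract 3h to convert from UTC+3).
Keanu in UTC: 15:00-21:00 (subtract 3h to convert from UTC+3).
Wendy ∩ Nikolai: 17:00-20:00.
Wendy ∩ Nikolai ∩ Ximena: 17:00-20:00.
Wendy ∩ Nikolai ∩ Ximena ∩ Luca: 17:00-20:00.
Wendy ∩ Nikolai ∩ Ximena ∩ Luca ∩ Keanu: 17:00-20:00.

17:00-20:00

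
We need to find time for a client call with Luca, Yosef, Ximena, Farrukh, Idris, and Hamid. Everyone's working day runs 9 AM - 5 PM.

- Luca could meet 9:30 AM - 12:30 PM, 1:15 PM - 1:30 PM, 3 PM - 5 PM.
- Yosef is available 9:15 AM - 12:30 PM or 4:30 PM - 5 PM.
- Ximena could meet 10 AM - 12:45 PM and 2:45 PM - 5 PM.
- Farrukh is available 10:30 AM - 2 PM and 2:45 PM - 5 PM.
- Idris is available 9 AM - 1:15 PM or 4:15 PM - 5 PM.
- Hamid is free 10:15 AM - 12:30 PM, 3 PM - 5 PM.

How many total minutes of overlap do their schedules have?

150

Luca ∩ Yosef: 09:30-12:30, 16:30-17:00.
Luca ∩ Yosef ∩ Ximena: 10:00-12:30, 16:30-17:00.
Luca ∩ Yosef ∩ Ximena ∩ Farrukh: 10:30-12:30, 16:30-17:00.
Luca ∩ Yosef ∩ Ximena ∩ Farrukh ∩ Idris: 10:30-12:30, 16:30-17:00.
Luca ∩ Yosef ∩ Ximena ∩ Farrukh ∩ Idris ∩ Hamid: 10:30-12:30, 16:30-17:00.
Summing the common windows: 120 + 30 = 150 minutes.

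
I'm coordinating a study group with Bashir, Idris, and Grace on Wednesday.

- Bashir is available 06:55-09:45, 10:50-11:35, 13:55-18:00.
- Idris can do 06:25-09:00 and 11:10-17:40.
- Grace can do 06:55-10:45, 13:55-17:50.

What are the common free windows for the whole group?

06:55-09:00, 13:55-17:40

Bashir ∩ Idris: 06:55-09:00, 11:10-11:35, 13:55-17:40.
Bashir ∩ Idris ∩ Grace: 06:55-09:00, 13:55-17:40.
Those are the intersection windows.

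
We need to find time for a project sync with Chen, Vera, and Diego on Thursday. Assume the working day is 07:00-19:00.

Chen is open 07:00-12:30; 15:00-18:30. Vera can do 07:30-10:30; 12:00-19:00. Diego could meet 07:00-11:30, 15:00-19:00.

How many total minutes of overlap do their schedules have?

Chen ∩ Vera: 07:30-10:30, 12:00-12:30, 15:00-18:30.
Chen ∩ Vera ∩ Diego: 07:30-10:30, 15:00-18:30.
So the common availability across everyone is 07:30-10:30, 15:00-18:30.
Summing the common windows: 180 + 210 = 390 minutes.

390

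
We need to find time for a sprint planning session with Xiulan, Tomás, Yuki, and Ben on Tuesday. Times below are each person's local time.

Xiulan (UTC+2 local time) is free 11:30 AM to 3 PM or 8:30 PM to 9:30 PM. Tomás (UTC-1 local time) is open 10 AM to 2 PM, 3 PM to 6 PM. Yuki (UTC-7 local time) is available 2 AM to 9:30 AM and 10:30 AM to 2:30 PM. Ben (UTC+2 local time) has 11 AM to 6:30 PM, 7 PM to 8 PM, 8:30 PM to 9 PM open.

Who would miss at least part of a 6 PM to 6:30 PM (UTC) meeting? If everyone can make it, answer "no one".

Ben, Xiulan

Xiulan in UTC: 09:30-13:00, 18:30-19:30 (subtract 2h to convert from UTC+2).
Tomás in UTC: 11:00-15:00, 16:00-19:00 (add 1h to convert from UTC-1).
Yuki in UTC: 09:00-16:30, 17:30-21:30 (add 7h to convert from UTC-7).
Ben in UTC: 09:00-16:30, 17:00-18:00, 18:30-19:00 (subtract 2h to convert from UTC+2).
Xiulan: not fully free for 18:00-18:30. Tomás: free for 18:00-18:30. Yuki: free for 18:00-18:30. Ben: not fully free for 18:00-18:30.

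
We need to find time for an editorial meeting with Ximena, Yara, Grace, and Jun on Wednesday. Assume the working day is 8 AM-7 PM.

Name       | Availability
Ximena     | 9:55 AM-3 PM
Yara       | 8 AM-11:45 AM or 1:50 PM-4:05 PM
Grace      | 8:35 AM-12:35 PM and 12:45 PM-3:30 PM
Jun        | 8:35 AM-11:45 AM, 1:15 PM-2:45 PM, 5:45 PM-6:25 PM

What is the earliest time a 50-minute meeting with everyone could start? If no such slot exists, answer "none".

Ximena ∩ Yara: 09:55-11:45, 13:50-15:00.
Ximena ∩ Yara ∩ Grace: 09:55-11:45, 13:50-15:00.
Ximena ∩ Yara ∩ Grace ∩ Jun: 09:55-11:45, 13:50-14:45.
Those are the intersection windows.
The first common window of at least 50 minutes is 09:55-11:45, so the earliest start is 09:55.

09:55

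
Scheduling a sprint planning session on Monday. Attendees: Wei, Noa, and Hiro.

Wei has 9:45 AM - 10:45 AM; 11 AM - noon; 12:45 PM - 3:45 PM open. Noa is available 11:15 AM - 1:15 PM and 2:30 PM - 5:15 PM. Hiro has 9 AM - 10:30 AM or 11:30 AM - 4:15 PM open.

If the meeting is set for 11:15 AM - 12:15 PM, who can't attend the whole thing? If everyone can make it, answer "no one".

Hiro, Wei

Wei: not fully free for 11:15-12:15. Noa: free for 11:15-12:15. Hiro: not fully free for 11:15-12:15.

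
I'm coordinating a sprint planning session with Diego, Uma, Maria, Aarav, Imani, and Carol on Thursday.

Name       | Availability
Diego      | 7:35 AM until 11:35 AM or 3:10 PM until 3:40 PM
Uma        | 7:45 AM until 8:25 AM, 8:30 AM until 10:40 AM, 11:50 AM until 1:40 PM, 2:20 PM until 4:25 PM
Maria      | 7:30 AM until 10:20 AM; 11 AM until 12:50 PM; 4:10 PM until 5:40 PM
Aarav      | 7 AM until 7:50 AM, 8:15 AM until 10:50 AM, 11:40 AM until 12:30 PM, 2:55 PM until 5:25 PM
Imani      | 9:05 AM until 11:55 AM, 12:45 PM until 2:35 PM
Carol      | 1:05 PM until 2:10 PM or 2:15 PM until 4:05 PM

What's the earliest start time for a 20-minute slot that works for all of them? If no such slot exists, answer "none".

none

Diego ∩ Uma: 07:45-08:25, 08:30-10:40, 15:10-15:40.
Diego ∩ Uma ∩ Maria: 07:45-08:25, 08:30-10:20.
Diego ∩ Uma ∩ Maria ∩ Aarav: 07:45-07:50, 08:15-08:25, 08:30-10:20.
Diego ∩ Uma ∩ Maria ∩ Aarav ∩ Imani: 09:05-10:20.
Diego ∩ Uma ∩ Maria ∩ Aarav ∩ Imani ∩ Carol: ∅.
There is no time when everyone is free.
No common window is at least 20 minutes long.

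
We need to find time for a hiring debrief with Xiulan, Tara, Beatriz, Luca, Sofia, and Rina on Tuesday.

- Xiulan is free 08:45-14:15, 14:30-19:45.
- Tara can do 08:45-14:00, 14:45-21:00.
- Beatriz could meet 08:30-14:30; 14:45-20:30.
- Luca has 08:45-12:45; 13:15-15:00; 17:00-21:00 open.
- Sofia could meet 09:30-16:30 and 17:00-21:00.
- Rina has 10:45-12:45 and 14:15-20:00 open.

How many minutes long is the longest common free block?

Xiulan ∩ Tara: 08:45-14:00, 14:45-19:45.
Xiulan ∩ Tara ∩ Beatriz: 08:45-14:00, 14:45-19:45.
Xiulan ∩ Tara ∩ Beatriz ∩ Luca: 08:45-12:45, 13:15-14:00, 14:45-15:00, 17:00-19:45.
Xiulan ∩ Tara ∩ Beatriz ∩ Luca ∩ Sofia: 09:30-12:45, 13:15-14:00, 14:45-15:00, 17:00-19:45.
Xiulan ∩ Tara ∩ Beatriz ∩ Luca ∩ Sofia ∩ Rina: 10:45-12:45, 14:45-15:00, 17:00-19:45.
The longest is 17:00-19:45 at 165 minutes.

165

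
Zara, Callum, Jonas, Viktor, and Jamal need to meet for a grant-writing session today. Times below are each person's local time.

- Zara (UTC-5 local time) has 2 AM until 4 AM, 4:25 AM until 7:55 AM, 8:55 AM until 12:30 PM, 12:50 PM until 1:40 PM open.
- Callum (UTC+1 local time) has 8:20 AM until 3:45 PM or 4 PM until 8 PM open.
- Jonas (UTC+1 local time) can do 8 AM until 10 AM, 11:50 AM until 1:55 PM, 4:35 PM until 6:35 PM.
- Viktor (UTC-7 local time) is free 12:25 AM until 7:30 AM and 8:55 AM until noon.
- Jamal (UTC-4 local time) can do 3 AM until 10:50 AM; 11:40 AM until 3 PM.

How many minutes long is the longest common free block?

125

Zara in UTC: 07:00-09:00, 09:25-12:55, 13:55-17:30, 17:50-18:40 (add 5h to convert from UTC-5).
Callum in UTC: 07:20-14:45, 15:00-19:00 (subtract 1h to convert from UTC+1).
Jonas in UTC: 07:00-09:00, 10:50-12:55, 15:35-17:35 (subtract 1h to convert from UTC+1).
Viktor in UTC: 07:25-14:30, 15:55-19:00 (add 7h to convert from UTC-7).
Jamal in UTC: 07:00-14:50, 15:40-19:00 (add 4h to convert from UTC-4).
Zara ∩ Callum: 07:20-09:00, 09:25-12:55, 13:55-14:45, 15:00-17:30, 17:50-18:40.
Zara ∩ Callum ∩ Jonas: 07:20-09:00, 10:50-12:55, 15:35-17:30.
Zara ∩ Callum ∩ Jonas ∩ Viktor: 07:25-09:00, 10:50-12:55, 15:55-17:30.
Zara ∩ Callum ∩ Jonas ∩ Viktor ∩ Jamal: 07:25-09:00, 10:50-12:55, 15:55-17:30.
The longest is 10:50-12:55 at 125 minutes.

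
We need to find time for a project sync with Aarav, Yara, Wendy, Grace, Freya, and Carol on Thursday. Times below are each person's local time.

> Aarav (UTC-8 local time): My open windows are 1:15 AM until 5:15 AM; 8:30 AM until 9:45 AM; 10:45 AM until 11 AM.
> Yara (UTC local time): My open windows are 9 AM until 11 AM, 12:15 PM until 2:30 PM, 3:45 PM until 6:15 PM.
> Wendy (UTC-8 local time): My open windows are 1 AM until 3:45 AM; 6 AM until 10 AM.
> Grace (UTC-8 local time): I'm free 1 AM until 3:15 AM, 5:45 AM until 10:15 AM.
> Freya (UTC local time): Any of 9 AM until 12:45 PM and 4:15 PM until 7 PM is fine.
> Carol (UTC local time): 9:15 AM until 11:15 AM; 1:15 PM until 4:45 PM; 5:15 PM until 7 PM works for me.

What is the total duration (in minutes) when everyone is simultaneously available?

150

Aarav in UTC: 09:15-13:15, 16:30-17:45, 18:45-19:00 (add 8h to convert from UTC-8).
Yara in UTC: 09:00-11:00, 12:15-14:30, 15:45-18:15.
Wendy in UTC: 09:00-11:45, 14:00-18:00 (add 8h to convert from UTC-8).
Grace in UTC: 09:00-11:15, 13:45-18:15 (add 8h to convert from UTC-8).
Freya in UTC: 09:00-12:45, 16:15-19:00.
Carol in UTC: 09:15-11:15, 13:15-16:45, 17:15-19:00.
Aarav ∩ Yara: 09:15-11:00, 12:15-13:15, 16:30-17:45.
Aarav ∩ Yara ∩ Wendy: 09:15-11:00, 16:30-17:45.
Aarav ∩ Yara ∩ Wendy ∩ Grace: 09:15-11:00, 16:30-17:45.
Aarav ∩ Yara ∩ Wendy ∩ Grace ∩ Freya: 09:15-11:00, 16:30-17:45.
Aarav ∩ Yara ∩ Wendy ∩ Grace ∩ Freya ∩ Carol: 09:15-11:00, 16:30-16:45, 17:15-17:45.
So the common availability across everyone is 09:15-11:00, 16:30-16:45, 17:15-17:45.
Summing the common windows: 105 + 15 + 30 = 150 minutes.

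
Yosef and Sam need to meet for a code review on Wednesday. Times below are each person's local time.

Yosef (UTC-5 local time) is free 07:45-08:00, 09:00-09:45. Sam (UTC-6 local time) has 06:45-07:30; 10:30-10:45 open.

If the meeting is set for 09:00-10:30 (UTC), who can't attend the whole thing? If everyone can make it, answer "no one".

Yosef in UTC: 12:45-13:00, 14:00-14:45 (add 5h to convert from UTC-5).
Sam in UTC: 12:45-13:30, 16:30-16:45 (add 6h to convert from UTC-6).
Yosef: not fully free for 09:00-10:30. Sam: not fully free for 09:00-10:30.

Sam, Yosef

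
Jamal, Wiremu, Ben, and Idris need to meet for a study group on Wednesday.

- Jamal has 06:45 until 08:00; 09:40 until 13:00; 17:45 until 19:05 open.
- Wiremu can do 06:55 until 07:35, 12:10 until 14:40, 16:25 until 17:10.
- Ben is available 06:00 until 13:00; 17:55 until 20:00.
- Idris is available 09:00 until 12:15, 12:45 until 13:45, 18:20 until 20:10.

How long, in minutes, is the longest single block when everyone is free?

15

Jamal ∩ Wiremu: 06:55-07:35, 12:10-13:00.
Jamal ∩ Wiremu ∩ Ben: 06:55-07:35, 12:10-13:00.
Jamal ∩ Wiremu ∩ Ben ∩ Idris: 12:10-12:15, 12:45-13:00.
The longest is 12:45-13:00 at 15 minutes.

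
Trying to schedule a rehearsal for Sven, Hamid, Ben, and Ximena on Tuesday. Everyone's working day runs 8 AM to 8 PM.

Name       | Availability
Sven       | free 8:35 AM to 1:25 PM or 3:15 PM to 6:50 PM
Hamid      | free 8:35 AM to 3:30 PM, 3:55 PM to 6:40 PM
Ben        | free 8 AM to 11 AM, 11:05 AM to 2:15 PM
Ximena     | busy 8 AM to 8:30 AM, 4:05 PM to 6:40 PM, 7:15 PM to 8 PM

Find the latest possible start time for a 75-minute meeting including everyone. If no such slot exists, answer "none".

12:10

Sven free: 08:35-13:25, 15:15-18:50.
Hamid free: 08:35-15:30, 15:55-18:40.
Ben free: 08:00-11:00, 11:05-14:15.
Ximena free: 08:30-16:05, 18:40-19:15 (invert busy blocks within the working day).
Sven ∩ Hamid: 08:35-13:25, 15:15-15:30, 15:55-18:40.
Sven ∩ Hamid ∩ Ben: 08:35-11:00, 11:05-13:25.
Sven ∩ Hamid ∩ Ben ∩ Ximena: 08:35-11:00, 11:05-13:25.
The last common window of at least 75 minutes is 11:05-13:25; a 75-minute meeting can start as late as 12:10 and still end by 13:25.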